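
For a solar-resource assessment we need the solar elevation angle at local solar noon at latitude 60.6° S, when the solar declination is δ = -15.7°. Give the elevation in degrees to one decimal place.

At local noon the hour angle is zero, so the zenith angle equals |φ − δ| = |-60.6° − (-15.700°)| = 44.900°.
Elevation = 90° − 44.900° = 45.1°.

45.1°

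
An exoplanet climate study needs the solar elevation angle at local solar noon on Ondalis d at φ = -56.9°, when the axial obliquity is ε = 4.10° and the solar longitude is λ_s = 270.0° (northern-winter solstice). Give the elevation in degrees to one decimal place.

Solar declination: sin δ = sin ε · sin λ_s = sin 4.10° × sin 270.0° = -0.07150, so δ = -4.100°.
At local noon the hour angle is zero, so the zenith angle equals |φ − δ| = |-56.9° − (-4.100°)| = 52.800°.
Elevation = 90° − 52.800° = 37.2°.

37.2°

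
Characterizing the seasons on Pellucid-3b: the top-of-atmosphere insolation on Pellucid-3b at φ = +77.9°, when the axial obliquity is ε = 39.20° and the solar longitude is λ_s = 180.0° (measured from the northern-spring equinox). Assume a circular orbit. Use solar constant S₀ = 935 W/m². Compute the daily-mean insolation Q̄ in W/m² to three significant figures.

Solar declination: sin δ = sin ε · sin λ_s = sin 39.20° × sin 180.0° = 0.00000, so δ = +0.000°.
cos H₀ = −tan(+77.9°) tan(+0.000°) = -0.0000, H₀ = 1.5708 rad.
Bracket: H₀ sin φ sin δ + cos φ cos δ sin H₀ = 1.5708×0.97778×0.00000 + 0.20962×1.00000×1.00000 = 0.000000 + 0.209620 = 0.209620.
Q̄ = (S₀/π) × [bracket] = (935/π) × 0.209620 = 62.39 W/m².

Q̄ ≈ 62.4 W/m²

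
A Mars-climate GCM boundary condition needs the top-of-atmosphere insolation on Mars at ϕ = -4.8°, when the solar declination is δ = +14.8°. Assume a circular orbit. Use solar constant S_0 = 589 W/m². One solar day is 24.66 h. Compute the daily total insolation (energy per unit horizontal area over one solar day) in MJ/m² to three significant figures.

15.5 MJ/m²

cos h₀ = −tan(-4.8°) tan(+14.800°) = 0.0222, h₀ = 1.5486 rad.
Bracket: h₀ sin ϕ sin δ + cos ϕ cos δ sin h₀ = 1.5486×-0.08368×0.25545 + 0.99649×0.96682×0.99975 = -0.033103 + 0.963186 = 0.930083.
Q̄ = (S_0/π) × [bracket] = (589/π) × 0.930083 = 174.38 W/m².
Daily total = Q̄ × 24.66 h × 3600 s/h = 174.38 × 24.66 × 3600 / 10⁶ = 15.48 MJ/m².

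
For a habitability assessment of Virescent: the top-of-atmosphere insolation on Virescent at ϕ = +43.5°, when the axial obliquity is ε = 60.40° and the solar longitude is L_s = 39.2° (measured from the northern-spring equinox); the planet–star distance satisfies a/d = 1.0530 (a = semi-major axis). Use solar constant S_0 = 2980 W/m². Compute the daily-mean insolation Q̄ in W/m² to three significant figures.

Q̄ ≈ 1.39e+03 W/m²

Solar declination: sin δ = sin ε · sin L_s = sin 60.40° × sin 39.2° = 0.54955, so δ = +33.336°.
cos h₀ = −tan(+43.5°) tan(+33.336°) = -0.6242, h₀ = 2.2449 rad.
Bracket: h₀ sin ϕ sin δ + cos ϕ cos δ sin h₀ = 2.2449×0.68835×0.54955 + 0.72537×0.83546×0.78126 = 0.849207 + 0.473457 = 1.322664.
Inverse-square distance factor (a/d)² = 1.0530² = 1.108809.
Q̄ = (S_0/π) × 1.108809 × [bracket] = (2980/π) × 1.108809 × 1.322664 = 1391 W/m².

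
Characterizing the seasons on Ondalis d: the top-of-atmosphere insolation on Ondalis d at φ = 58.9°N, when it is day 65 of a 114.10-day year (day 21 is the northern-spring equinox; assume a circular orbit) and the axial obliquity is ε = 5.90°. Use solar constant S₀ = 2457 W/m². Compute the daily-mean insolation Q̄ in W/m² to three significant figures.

Q̄ ≈ 477 W/m²

Solar longitude: λ_s = 360° × (65 − 21)/114.10 = 138.826°.
sin δ = sin 5.90° × sin 138.826° = 0.06767, so δ = +3.880°.
cos H₀ = −tan(+58.9°) tan(+3.880°) = -0.1124, H₀ = 1.6835 rad.
Bracket: H₀ sin φ sin δ + cos φ cos δ sin H₀ = 1.6835×0.85627×0.06767 + 0.51653×0.99771×0.99366 = 0.097548 + 0.512080 = 0.609628.
Q̄ = (S₀/π) × [bracket] = (2457/π) × 0.609628 = 476.8 W/m².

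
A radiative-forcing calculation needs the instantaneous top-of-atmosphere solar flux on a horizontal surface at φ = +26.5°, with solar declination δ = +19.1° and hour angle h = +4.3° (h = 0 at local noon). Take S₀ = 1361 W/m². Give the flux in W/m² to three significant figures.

1.35e+03 W/m²

cos θ_z = sin φ sin δ + cos φ cos δ cos h = 0.146004 + 0.843287 = 0.989291.
Flux = S₀ · cos θ_z = 1361 × 0.989291 = 1346 W/m².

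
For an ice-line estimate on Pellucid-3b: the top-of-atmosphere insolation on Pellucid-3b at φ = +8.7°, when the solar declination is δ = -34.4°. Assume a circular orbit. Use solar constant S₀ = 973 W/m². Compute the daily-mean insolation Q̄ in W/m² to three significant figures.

cos H₀ = −tan(+8.7°) tan(-34.400°) = 0.1048, H₀ = 1.4658 rad.
Bracket: H₀ sin φ sin δ + cos φ cos δ sin H₀ = 1.4658×0.15126×-0.56497 + 0.98849×0.82511×0.99450 = -0.125263 + 0.811127 = 0.685864.
Q̄ = (S₀/π) × [bracket] = (973/π) × 0.685864 = 212.4 W/m².

Q̄ ≈ 212 W/m²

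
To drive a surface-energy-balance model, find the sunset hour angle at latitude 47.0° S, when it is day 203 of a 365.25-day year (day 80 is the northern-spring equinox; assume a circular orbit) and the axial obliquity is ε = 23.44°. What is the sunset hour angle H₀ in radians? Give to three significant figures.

Solar longitude: λ_s = 360° × (203 − 80)/365.25 = 121.232°.
sin δ = sin 23.44° × sin 121.232° = 0.34014, so δ = +19.885°.
cos H₀ = −tan φ · tan δ = −tan(-47.0°) × tan(+19.885°) = 0.3879, so H₀ = 1.1725 rad = 67.18°.

H₀ = 1.17 rad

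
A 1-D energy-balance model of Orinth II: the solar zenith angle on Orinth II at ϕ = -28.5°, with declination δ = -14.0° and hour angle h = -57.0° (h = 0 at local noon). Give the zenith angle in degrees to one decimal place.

cos θ_z = sin ϕ sin δ + cos ϕ cos δ cos h = 0.115435 + 0.464421 = 0.579856.
θ_z = arccos(0.579856) = 54.6°.

θ_z = 54.6°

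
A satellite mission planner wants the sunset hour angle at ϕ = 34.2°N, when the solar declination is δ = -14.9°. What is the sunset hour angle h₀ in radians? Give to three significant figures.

cos h₀ = −tan ϕ · tan δ = −tan(+34.2°) × tan(-14.900°) = 0.1808, so h₀ = 1.3890 rad = 79.58°.

h₀ = 1.39 rad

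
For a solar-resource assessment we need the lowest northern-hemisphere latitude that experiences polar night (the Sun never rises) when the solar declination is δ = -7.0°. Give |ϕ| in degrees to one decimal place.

Polar night requires cos h₀ = −tan ϕ tan δ ≥ 1, i.e. tan ϕ tan δ ≤ −1.
The boundary is |tan ϕ| · |tan δ| = 1, so |ϕ| = 90° − |δ| = 90° − 7.0° = 83.0° in the northern hemisphere.

|ϕ| = 83.0°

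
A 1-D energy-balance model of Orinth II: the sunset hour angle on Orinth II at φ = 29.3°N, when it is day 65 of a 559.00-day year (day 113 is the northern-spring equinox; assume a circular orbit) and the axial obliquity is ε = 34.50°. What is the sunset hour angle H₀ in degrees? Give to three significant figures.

H₀ = 80.2°

Solar longitude: λ_s = 360° × (65 − 113)/559.00 = -30.912°, i.e. -30.912° + 360° = 329.088°.
sin δ = sin 34.50° × sin 329.088° = -0.29098, so δ = -16.916°.
cos H₀ = −tan φ · tan δ = −tan(+29.3°) × tan(-16.916°) = 0.1707, so H₀ = 1.3993 rad = 80.17°.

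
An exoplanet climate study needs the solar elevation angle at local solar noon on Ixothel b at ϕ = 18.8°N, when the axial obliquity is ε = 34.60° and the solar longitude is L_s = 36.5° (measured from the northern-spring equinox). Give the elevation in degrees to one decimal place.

89.1°

Solar declination: sin δ = sin ε · sin L_s = sin 34.60° × sin 36.5° = 0.33777, so δ = +19.741°.
At local noon the hour angle is zero, so the zenith angle equals |ϕ − δ| = |+18.8° − (+19.741°)| = 0.941°.
Elevation = 90° − 0.941° = 89.1°.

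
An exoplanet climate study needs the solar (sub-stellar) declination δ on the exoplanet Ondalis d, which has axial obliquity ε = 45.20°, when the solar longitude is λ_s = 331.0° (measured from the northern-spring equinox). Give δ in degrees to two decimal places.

sin δ = sin ε · sin λ_s = sin 45.20° × sin 331.0° = -0.344007.
δ = arcsin(-0.344007) = -20.12°.

δ = -20.12°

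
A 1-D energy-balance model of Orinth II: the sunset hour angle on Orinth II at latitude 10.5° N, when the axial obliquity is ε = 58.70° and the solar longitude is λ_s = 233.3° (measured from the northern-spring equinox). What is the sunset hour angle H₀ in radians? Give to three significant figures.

H₀ = 1.40 rad

Solar declination: sin δ = sin ε · sin λ_s = sin 58.70° × sin 233.3° = -0.68508, so δ = -43.242°.
cos H₀ = −tan φ · tan δ = −tan(+10.5°) × tan(-43.242°) = 0.1743, so H₀ = 1.3956 rad = 79.96°.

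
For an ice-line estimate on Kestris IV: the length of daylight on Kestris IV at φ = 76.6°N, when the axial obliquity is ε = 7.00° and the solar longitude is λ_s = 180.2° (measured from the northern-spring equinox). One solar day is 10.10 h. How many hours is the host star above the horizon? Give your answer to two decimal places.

Solar declination: sin δ = sin ε · sin λ_s = sin 7.00° × sin 180.2° = -0.00043, so δ = -0.024°.
cos H₀ = −tan φ · tan δ = −tan(+76.6°) × tan(-0.024°) = 0.0018, so H₀ = 1.5690 rad = 89.90°.
Daylight = 2H₀/(2π) × 10.10 h = (1.5690/π) × 10.10 = 5.04 h.

5.04 h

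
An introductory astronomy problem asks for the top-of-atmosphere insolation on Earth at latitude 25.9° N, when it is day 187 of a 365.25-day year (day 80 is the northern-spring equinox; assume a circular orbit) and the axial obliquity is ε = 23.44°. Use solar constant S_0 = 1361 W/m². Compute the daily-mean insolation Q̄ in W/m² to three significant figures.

Q̄ ≈ 481 W/m²

Solar longitude: L_s = 360° × (187 − 80)/365.25 = 105.462°.
sin δ = sin 23.44° × sin 105.462° = 0.38339, so δ = +22.544°.
cos h₀ = −tan(+25.9°) tan(+22.544°) = -0.2016, h₀ = 1.7738 rad.
Bracket: h₀ sin ϕ sin δ + cos ϕ cos δ sin h₀ = 1.7738×0.43680×0.38339 + 0.89956×0.92359×0.97947 = 0.297049 + 0.813768 = 1.110817.
Q̄ = (S_0/π) × [bracket] = (1361/π) × 1.110817 = 481.2 W/m².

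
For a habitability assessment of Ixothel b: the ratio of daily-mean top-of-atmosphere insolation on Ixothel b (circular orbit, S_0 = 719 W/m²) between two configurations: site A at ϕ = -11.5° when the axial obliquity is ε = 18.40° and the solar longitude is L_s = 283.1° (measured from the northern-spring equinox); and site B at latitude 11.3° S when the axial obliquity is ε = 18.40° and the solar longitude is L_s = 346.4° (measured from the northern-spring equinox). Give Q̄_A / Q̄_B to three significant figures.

Q̄_A / Q̄_B ≈ 1.03

— Configuration A (ϕ=-11.5°):
Solar declination: sin δ = sin ε · sin L_s = sin 18.40° × sin 283.1° = -0.30743, so δ = -17.905°.
cos h₀ = −tan(-11.5°) tan(-17.905°) = -0.0657, h₀ = 1.6366 rad.
Bracket: h₀ sin ϕ sin δ + cos ϕ cos δ sin h₀ = 1.6366×-0.19937×-0.30743 + 0.97992×0.95157×0.99784 = 0.100311 + 0.930448 = 1.030759.
Q̄ = (S_0/π) × [bracket] = (719/π) × 1.030759 = 235.90 W/m².
— Configuration B (ϕ=-11.3°):
Solar declination: sin δ = sin ε · sin L_s = sin 18.40° × sin 346.4° = -0.07422, so δ = -4.257°.
cos h₀ = −tan(-11.3°) tan(-4.257°) = -0.0149, h₀ = 1.5857 rad.
Bracket: h₀ sin ϕ sin δ + cos ϕ cos δ sin h₀ = 1.5857×-0.19595×-0.07422 + 0.98061×0.99724×0.99989 = 0.023061 + 0.977796 = 1.000857.
Q̄ = (S_0/π) × [bracket] = (719/π) × 1.000857 = 229.06 W/m².
Ratio Q̄_A / Q̄_B = 235.90 / 229.06 = 1.030.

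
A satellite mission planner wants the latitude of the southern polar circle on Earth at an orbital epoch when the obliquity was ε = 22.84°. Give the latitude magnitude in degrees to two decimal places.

The polar circle is the lowest latitude that experiences at least one full rotation of continuous darkness at the northern-summer solstice; it lies at |φ| = 90° − ε = 90° − 22.84° = 67.16°.

67.16°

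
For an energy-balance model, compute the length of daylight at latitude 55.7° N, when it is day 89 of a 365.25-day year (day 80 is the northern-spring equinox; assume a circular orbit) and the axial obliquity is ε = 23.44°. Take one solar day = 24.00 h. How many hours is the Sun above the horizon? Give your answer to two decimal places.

Solar longitude: λ_s = 360° × (89 − 80)/365.25 = 8.871°.
sin δ = sin 23.44° × sin 8.871° = 0.06134, so δ = +3.517°.
cos H₀ = −tan φ · tan δ = −tan(+55.7°) × tan(+3.517°) = -0.0901, so H₀ = 1.6610 rad = 95.17°.
Daylight = 2H₀/(2π) × 24.00 h = (1.6610/π) × 24.00 = 12.69 h.

12.69 h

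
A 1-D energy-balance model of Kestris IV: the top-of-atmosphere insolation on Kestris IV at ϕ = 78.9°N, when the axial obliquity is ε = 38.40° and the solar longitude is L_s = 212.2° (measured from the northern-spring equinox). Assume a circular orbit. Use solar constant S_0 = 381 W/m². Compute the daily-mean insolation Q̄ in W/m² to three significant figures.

Q̄ ≈ 0.00 W/m²

Solar declination: sin δ = sin ε · sin L_s = sin 38.40° × sin 212.2° = -0.33099, so δ = -19.329°.
cos h₀ = −tan(+78.9°) tan(-19.329°) = 1.7879 ≥ 1 ⇒ polar night, h₀ = 0 and Q̄ = 0.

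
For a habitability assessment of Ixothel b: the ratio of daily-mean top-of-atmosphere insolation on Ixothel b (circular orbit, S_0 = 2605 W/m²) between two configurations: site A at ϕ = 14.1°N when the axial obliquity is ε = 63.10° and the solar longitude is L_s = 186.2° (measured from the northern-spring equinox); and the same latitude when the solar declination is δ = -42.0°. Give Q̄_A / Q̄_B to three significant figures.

Q̄_A / Q̄_B ≈ 1.92

— Configuration A (ϕ=+14.1°):
Solar declination: sin δ = sin ε · sin L_s = sin 63.10° × sin 186.2° = -0.09631, so δ = -5.527°.
cos h₀ = −tan(+14.1°) tan(-5.527°) = 0.0243, h₀ = 1.5465 rad.
Bracket: h₀ sin ϕ sin δ + cos ϕ cos δ sin h₀ = 1.5465×0.24362×-0.09631 + 0.96987×0.99535×0.99970 = -0.036286 + 0.965070 = 0.928784.
Q̄ = (S_0/π) × [bracket] = (2605/π) × 0.928784 = 770.15 W/m².
— Configuration B (ϕ=+14.1°):
cos h₀ = −tan(+14.1°) tan(-42.000°) = 0.2262, h₀ = 1.3427 rad.
Bracket: h₀ sin ϕ sin δ + cos ϕ cos δ sin h₀ = 1.3427×0.24362×-0.66913 + 0.96987×0.74314×0.97409 = -0.218878 + 0.702075 = 0.483197.
Q̄ = (S_0/π) × [bracket] = (2605/π) × 0.483197 = 400.67 W/m².
Ratio Q̄_A / Q̄_B = 770.15 / 400.67 = 1.922.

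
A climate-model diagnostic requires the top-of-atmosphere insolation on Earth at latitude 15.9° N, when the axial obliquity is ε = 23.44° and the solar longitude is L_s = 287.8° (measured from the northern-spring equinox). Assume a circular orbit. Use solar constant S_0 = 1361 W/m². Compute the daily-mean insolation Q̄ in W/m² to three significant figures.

Q̄ ≈ 318 W/m²

Solar declination: sin δ = sin ε · sin L_s = sin 23.44° × sin 287.8° = -0.37875, so δ = -22.256°.
cos h₀ = −tan(+15.9°) tan(-22.256°) = 0.1166, h₀ = 1.4540 rad.
Bracket: h₀ sin ϕ sin δ + cos ϕ cos δ sin h₀ = 1.4540×0.27396×-0.37875 + 0.96174×0.92550×0.99318 = -0.150870 + 0.884020 = 0.733150.
Q̄ = (S_0/π) × [bracket] = (1361/π) × 0.733150 = 317.6 W/m².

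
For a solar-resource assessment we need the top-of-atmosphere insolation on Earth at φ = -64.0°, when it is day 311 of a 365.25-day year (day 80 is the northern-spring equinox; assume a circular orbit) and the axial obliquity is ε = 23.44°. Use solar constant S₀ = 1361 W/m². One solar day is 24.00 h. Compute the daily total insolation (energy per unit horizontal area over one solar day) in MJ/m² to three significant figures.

34.5 MJ/m²

Solar longitude: λ_s = 360° × (311 − 80)/365.25 = 227.680°.
sin δ = sin 23.44° × sin 227.680° = -0.29412, so δ = -17.105°.
cos H₀ = −tan(-64.0°) tan(-17.105°) = -0.6309, H₀ = 2.2536 rad.
Bracket: H₀ sin φ sin δ + cos φ cos δ sin H₀ = 2.2536×-0.89879×-0.29412 + 0.43837×0.95577×0.77583 = 0.595744 + 0.325058 = 0.920802.
Q̄ = (S₀/π) × [bracket] = (1361/π) × 0.920802 = 398.91 W/m².
Daily total = Q̄ × 24.00 h × 3600 s/h = 398.91 × 24.00 × 3600 / 10⁶ = 34.47 MJ/m².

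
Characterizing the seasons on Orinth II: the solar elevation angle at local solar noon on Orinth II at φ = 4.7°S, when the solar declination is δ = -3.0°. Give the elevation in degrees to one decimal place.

At local noon the hour angle is zero, so the zenith angle equals |φ − δ| = |-4.7° − (-3.000°)| = 1.700°.
Elevation = 90° − 1.700° = 88.3°.

88.3°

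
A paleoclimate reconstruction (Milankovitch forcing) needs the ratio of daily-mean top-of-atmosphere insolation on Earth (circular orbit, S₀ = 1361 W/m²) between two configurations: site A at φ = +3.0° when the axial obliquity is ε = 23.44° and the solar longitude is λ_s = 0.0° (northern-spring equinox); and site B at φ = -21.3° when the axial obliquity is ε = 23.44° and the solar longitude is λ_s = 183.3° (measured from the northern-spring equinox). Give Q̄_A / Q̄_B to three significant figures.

Q̄_A / Q̄_B ≈ 1.06

— Configuration A (φ=+3.0°):
Solar declination: sin δ = sin ε · sin λ_s = sin 23.44° × sin 0.0° = 0.00000, so δ = +0.000°.
cos H₀ = −tan(+3.0°) tan(+0.000°) = -0.0000, H₀ = 1.5708 rad.
Bracket: H₀ sin φ sin δ + cos φ cos δ sin H₀ = 1.5708×0.05234×0.00000 + 0.99863×1.00000×1.00000 = 0.000000 + 0.998630 = 0.998630.
Q̄ = (S₀/π) × [bracket] = (1361/π) × 0.998630 = 432.63 W/m².
— Configuration B (φ=-21.3°):
Solar declination: sin δ = sin ε · sin λ_s = sin 23.44° × sin 183.3° = -0.02290, so δ = -1.312°.
cos H₀ = −tan(-21.3°) tan(-1.312°) = -0.0089, H₀ = 1.5797 rad.
Bracket: H₀ sin φ sin δ + cos φ cos δ sin H₀ = 1.5797×-0.36325×-0.02290 + 0.93169×0.99974×0.99996 = 0.013141 + 0.931411 = 0.944552.
Q̄ = (S₀/π) × [bracket] = (1361/π) × 0.944552 = 409.20 W/m².
Ratio Q̄_A / Q̄_B = 432.63 / 409.20 = 1.057.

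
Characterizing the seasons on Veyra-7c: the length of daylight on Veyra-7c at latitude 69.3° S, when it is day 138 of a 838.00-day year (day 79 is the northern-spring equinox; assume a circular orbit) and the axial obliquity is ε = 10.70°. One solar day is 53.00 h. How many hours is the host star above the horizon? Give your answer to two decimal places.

Solar longitude: λ_s = 360° × (138 − 79)/838.00 = 25.346°.
sin δ = sin 10.70° × sin 25.346° = 0.07948, so δ = +4.559°.
cos H₀ = −tan φ · tan δ = −tan(-69.3°) × tan(+4.559°) = 0.2110, so H₀ = 1.3582 rad = 77.82°.
Daylight = 2H₀/(2π) × 53.00 h = (1.3582/π) × 53.00 = 22.91 h.

22.91 h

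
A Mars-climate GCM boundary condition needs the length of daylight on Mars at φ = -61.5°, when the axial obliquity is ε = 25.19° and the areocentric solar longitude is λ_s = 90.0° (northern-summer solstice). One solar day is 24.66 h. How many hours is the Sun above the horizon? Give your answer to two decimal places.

4.11 h

sin δ = sin 25.19° × sin 90.0° = 0.42562, so δ = +25.190°.
cos H₀ = −tan φ · tan δ = −tan(-61.5°) × tan(+25.190°) = 0.8663, so H₀ = 0.5231 rad = 29.97°.
Daylight = 2H₀/(2π) × 24.66 h = (0.5231/π) × 24.66 = 4.11 h.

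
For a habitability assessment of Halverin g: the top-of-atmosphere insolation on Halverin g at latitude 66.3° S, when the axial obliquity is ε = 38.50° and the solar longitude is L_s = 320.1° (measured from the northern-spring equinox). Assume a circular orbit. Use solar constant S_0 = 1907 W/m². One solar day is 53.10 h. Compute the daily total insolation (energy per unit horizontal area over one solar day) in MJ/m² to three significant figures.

Solar declination: sin δ = sin ε · sin L_s = sin 38.50° × sin 320.1° = -0.39931, so δ = -23.535°.
cos h₀ = −tan(-66.3°) tan(-23.535°) = -0.9922, h₀ = 3.0166 rad.
Bracket: h₀ sin ϕ sin δ + cos ϕ cos δ sin h₀ = 3.0166×-0.91566×-0.39931 + 0.40195×0.91682×0.12471 = 1.102966 + 0.045958 = 1.148924.
Q̄ = (S_0/π) × [bracket] = (1907/π) × 1.148924 = 697.42 W/m².
Daily total = Q̄ × 53.10 h × 3600 s/h = 697.42 × 53.10 × 3600 / 10⁶ = 133.3 MJ/m².

133 MJ/m²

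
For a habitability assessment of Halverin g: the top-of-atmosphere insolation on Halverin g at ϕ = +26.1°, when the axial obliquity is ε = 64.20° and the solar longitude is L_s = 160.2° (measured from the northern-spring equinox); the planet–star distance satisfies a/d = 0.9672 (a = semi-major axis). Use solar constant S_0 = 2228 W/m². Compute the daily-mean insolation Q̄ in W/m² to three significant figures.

Solar declination: sin δ = sin ε · sin L_s = sin 64.20° × sin 160.2° = 0.30497, so δ = +17.756°.
cos h₀ = −tan(+26.1°) tan(+17.756°) = -0.1569, h₀ = 1.7283 rad.
Bracket: h₀ sin ϕ sin δ + cos ϕ cos δ sin h₀ = 1.7283×0.43994×0.30497 + 0.89803×0.95236×0.98762 = 0.231883 + 0.844660 = 1.076543.
Inverse-square distance factor (a/d)² = 0.9672² = 0.935476.
Q̄ = (S_0/π) × 0.935476 × [bracket] = (2228/π) × 0.935476 × 1.076543 = 714.2 W/m².

Q̄ ≈ 714 W/m²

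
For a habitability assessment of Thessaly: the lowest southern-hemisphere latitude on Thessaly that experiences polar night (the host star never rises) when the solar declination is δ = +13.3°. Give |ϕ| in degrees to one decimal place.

|ϕ| = 76.7°

Polar night requires cos h₀ = −tan ϕ tan δ ≥ 1, i.e. tan ϕ tan δ ≤ −1.
The boundary is |tan ϕ| · |tan δ| = 1, so |ϕ| = 90° − |δ| = 90° − 13.3° = 76.7° in the southern hemisphere.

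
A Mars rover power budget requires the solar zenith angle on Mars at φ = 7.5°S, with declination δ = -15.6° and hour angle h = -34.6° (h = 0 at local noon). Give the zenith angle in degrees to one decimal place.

θ_z = 34.8°

cos θ_z = sin φ sin δ + cos φ cos δ cos h = 0.035101 + 0.786032 = 0.821133.
θ_z = arccos(0.821133) = 34.8°.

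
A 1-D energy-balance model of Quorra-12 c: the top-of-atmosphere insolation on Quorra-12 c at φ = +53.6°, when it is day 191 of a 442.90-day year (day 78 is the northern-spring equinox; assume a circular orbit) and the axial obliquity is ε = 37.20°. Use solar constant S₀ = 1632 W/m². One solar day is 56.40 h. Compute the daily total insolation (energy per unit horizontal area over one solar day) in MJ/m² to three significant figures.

161 MJ/m²

Solar longitude: λ_s = 360° × (191 − 78)/442.90 = 91.849°.
sin δ = sin 37.20° × sin 91.849° = 0.60428, so δ = +37.177°.
cos H₀ = −tan(+53.6°) tan(+37.177°) = -1.0287 ≤ −1 ⇒ polar day, H₀ = π.
Bracket: H₀ sin φ sin δ + cos φ cos δ sin H₀ = 3.1416×0.80489×0.60428 + 0.59342×0.79677×0.00000 = 1.528008 + 0.000000 = 1.528008.
Q̄ = (S₀/π) × [bracket] = (1632/π) × 1.528008 = 793.77 W/m².
Daily total = Q̄ × 56.40 h × 3600 s/h = 793.77 × 56.40 × 3600 / 10⁶ = 161.2 MJ/m².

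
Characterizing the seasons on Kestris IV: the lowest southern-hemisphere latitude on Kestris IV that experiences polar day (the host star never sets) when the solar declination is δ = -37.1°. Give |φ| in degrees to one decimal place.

Polar day requires cos H₀ = −tan φ tan δ ≤ −1, i.e. tan φ tan δ ≥ 1.
The boundary is |tan φ| · |tan δ| = 1, so |φ| = 90° − |δ| = 90° − 37.1° = 52.9° in the southern hemisphere.

|φ| = 52.9°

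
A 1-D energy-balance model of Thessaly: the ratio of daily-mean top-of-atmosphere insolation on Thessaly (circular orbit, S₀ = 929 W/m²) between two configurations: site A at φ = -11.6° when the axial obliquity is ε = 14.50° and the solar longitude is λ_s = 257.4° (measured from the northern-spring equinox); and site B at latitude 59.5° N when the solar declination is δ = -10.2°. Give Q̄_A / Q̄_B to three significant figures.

— Configuration A (φ=-11.6°):
Solar declination: sin δ = sin ε · sin λ_s = sin 14.50° × sin 257.4° = -0.24435, so δ = -14.143°.
cos H₀ = −tan(-11.6°) tan(-14.143°) = -0.0517, H₀ = 1.6225 rad.
Bracket: H₀ sin φ sin δ + cos φ cos δ sin H₀ = 1.6225×-0.20108×-0.24435 + 0.97958×0.96969×0.99866 = 0.079720 + 0.948616 = 1.028336.
Q̄ = (S₀/π) × [bracket] = (929/π) × 1.028336 = 304.09 W/m².
— Configuration B (φ=+59.5°):
cos H₀ = −tan(+59.5°) tan(-10.200°) = 0.3055, H₀ = 1.2604 rad.
Bracket: H₀ sin φ sin δ + cos φ cos δ sin H₀ = 1.2604×0.86163×-0.17708 + 0.50754×0.98420×0.95221 = -0.192309 + 0.475649 = 0.283340.
Q̄ = (S₀/π) × [bracket] = (929/π) × 0.283340 = 83.786 W/m².
Ratio Q̄_A / Q̄_B = 304.09 / 83.786 = 3.629.

Q̄_A / Q̄_B ≈ 3.63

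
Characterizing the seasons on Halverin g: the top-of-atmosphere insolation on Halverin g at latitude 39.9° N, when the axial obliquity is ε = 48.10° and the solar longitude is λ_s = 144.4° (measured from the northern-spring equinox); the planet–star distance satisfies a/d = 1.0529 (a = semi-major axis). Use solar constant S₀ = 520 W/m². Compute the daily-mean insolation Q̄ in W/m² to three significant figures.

Q̄ ≈ 217 W/m²

Solar declination: sin δ = sin ε · sin λ_s = sin 48.10° × sin 144.4° = 0.43328, so δ = +25.676°.
cos H₀ = −tan(+39.9°) tan(+25.676°) = -0.4020, H₀ = 1.9845 rad.
Bracket: H₀ sin φ sin δ + cos φ cos δ sin H₀ = 1.9845×0.64145×0.43328 + 0.76717×0.90126×0.91565 = 0.551547 + 0.633098 = 1.184645.
Inverse-square distance factor (a/d)² = 1.0529² = 1.108598.
Q̄ = (S₀/π) × 1.108598 × [bracket] = (520/π) × 1.108598 × 1.184645 = 217.4 W/m².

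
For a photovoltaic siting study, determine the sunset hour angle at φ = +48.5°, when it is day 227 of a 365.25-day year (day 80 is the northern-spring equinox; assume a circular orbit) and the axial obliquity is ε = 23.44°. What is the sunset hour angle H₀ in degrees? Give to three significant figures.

Solar longitude: λ_s = 360° × (227 − 80)/365.25 = 144.887°.
sin δ = sin 23.44° × sin 144.887° = 0.22880, so δ = +13.227°.
cos H₀ = −tan φ · tan δ = −tan(+48.5°) × tan(+13.227°) = -0.2657, so H₀ = 1.8397 rad = 105.41°.

H₀ = 105°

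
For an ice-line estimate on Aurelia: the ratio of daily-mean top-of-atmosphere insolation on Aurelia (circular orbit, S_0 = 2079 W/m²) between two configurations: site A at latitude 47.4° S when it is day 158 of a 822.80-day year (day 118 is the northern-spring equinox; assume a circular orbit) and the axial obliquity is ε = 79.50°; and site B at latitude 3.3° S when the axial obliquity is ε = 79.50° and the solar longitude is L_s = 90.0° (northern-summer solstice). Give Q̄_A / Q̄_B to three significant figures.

Q̄_A / Q̄_B ≈ 3.35

— Configuration A (ϕ=-47.4°):
Solar longitude: L_s = 360° × (158 − 118)/822.80 = 17.501°.
sin δ = sin 79.50° × sin 17.501° = 0.29569, so δ = +17.199°.
cos h₀ = −tan(-47.4°) tan(+17.199°) = 0.3366, h₀ = 1.2275 rad.
Bracket: h₀ sin ϕ sin δ + cos ϕ cos δ sin h₀ = 1.2275×-0.73610×0.29569 + 0.67688×0.95528×0.94164 = -0.267174 + 0.608874 = 0.341700.
Q̄ = (S_0/π) × [bracket] = (2079/π) × 0.341700 = 226.13 W/m².
— Configuration B (ϕ=-3.3°):
Solar declination: sin δ = sin ε · sin L_s = sin 79.50° × sin 90.0° = 0.98325, so δ = +79.500°.
cos h₀ = −tan(-3.3°) tan(+79.500°) = 0.3111, h₀ = 1.2544 rad.
Bracket: h₀ sin ϕ sin δ + cos ϕ cos δ sin h₀ = 1.2544×-0.05756×0.98325 + 0.99834×0.18224×0.95038 = -0.070994 + 0.172910 = 0.101916.
Q̄ = (S_0/π) × [bracket] = (2079/π) × 0.101916 = 67.445 W/m².
Ratio Q̄_A / Q̄_B = 226.13 / 67.445 = 3.353.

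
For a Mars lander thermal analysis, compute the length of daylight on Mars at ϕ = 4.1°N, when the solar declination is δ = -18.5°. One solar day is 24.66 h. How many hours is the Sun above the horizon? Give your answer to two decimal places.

12.14 h

cos h₀ = −tan ϕ · tan δ = −tan(+4.1°) × tan(-18.500°) = 0.0240, so h₀ = 1.5468 rad = 88.63°.
Daylight = 2h₀/(2π) × 24.66 h = (1.5468/π) × 24.66 = 12.14 h.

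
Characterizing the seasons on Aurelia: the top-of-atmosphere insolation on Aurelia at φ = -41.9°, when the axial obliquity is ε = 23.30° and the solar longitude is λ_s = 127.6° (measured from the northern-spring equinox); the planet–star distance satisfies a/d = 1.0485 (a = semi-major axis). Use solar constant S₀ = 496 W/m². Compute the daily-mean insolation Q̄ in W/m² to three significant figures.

Solar declination: sin δ = sin ε · sin λ_s = sin 23.30° × sin 127.6° = 0.31339, so δ = +18.263°.
cos H₀ = −tan(-41.9°) tan(+18.263°) = 0.2961, H₀ = 1.2702 rad.
Bracket: H₀ sin φ sin δ + cos φ cos δ sin H₀ = 1.2702×-0.66783×0.31339 + 0.74431×0.94963×0.95516 = -0.265842 + 0.675125 = 0.409283.
Inverse-square distance factor (a/d)² = 1.0485² = 1.099352.
Q̄ = (S₀/π) × 1.099352 × [bracket] = (496/π) × 1.099352 × 0.409283 = 71.04 W/m².

Q̄ ≈ 71.0 W/m²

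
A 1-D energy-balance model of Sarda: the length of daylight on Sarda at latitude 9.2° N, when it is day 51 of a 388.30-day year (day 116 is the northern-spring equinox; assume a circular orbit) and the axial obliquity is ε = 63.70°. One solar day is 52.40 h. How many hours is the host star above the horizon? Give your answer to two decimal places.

Solar longitude: L_s = 360° × (51 − 116)/388.30 = -60.263°, i.e. -60.263° + 360° = 299.737°.
sin δ = sin 63.70° × sin 299.737° = -0.77843, so δ = -51.117°.
cos h₀ = −tan ϕ · tan δ = −tan(+9.2°) × tan(-51.117°) = 0.2008, so h₀ = 1.3686 rad = 78.41°.
Daylight = 2h₀/(2π) × 52.40 h = (1.3686/π) × 52.40 = 22.83 h.

22.83 h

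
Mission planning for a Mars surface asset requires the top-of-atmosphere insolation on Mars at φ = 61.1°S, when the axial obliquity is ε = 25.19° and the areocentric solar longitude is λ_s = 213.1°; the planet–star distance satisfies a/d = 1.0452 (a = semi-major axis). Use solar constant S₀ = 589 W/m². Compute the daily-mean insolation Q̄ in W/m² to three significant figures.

sin δ = sin 25.19° × sin 213.1° = -0.23243, so δ = -13.440°.
cos H₀ = −tan(-61.1°) tan(-13.440°) = -0.4329, H₀ = 2.0185 rad.
Bracket: H₀ sin φ sin δ + cos φ cos δ sin H₀ = 2.0185×-0.87546×-0.23243 + 0.48328×0.97261×0.90144 = 0.410731 + 0.423716 = 0.834447.
Inverse-square distance factor (a/d)² = 1.0452² = 1.092443.
Q̄ = (S₀/π) × 1.092443 × [bracket] = (589/π) × 1.092443 × 0.834447 = 170.9 W/m².

Q̄ ≈ 171 W/m²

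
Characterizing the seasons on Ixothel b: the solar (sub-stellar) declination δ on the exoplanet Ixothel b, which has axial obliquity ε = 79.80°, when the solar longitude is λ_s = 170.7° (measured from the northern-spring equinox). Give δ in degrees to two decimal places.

sin δ = sin ε · sin λ_s = sin 79.80° × sin 170.7° = 0.159050.
δ = arcsin(0.159050) = +9.15°.

δ = +9.15°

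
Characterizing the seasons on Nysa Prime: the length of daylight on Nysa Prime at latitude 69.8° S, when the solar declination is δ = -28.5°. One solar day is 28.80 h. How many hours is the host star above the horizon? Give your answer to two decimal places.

Sunrise equation: cos h₀ = −tan ϕ · tan δ = -1.4757 ≤ −1, so the host star never sets (polar day) and h₀ = π.
Daylight = 2h₀/(2π) × 28.80 h = (3.1416/π) × 28.80 = 28.80 h.

28.80 h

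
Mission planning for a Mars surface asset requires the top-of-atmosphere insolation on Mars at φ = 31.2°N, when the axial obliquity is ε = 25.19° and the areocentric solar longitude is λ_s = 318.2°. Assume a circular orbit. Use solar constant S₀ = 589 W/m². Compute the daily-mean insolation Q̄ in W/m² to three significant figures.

sin δ = sin 25.19° × sin 318.2° = -0.28369, so δ = -16.481°.
cos H₀ = −tan(+31.2°) tan(-16.481°) = 0.1792, H₀ = 1.3907 rad.
Bracket: H₀ sin φ sin δ + cos φ cos δ sin H₀ = 1.3907×0.51803×-0.28369 + 0.85536×0.95892×0.98382 = -0.204377 + 0.806951 = 0.602574.
Q̄ = (S₀/π) × [bracket] = (589/π) × 0.602574 = 113.0 W/m².

Q̄ ≈ 113 W/m²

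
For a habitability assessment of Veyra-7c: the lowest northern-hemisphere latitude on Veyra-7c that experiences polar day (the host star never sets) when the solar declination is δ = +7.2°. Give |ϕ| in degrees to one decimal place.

Polar day requires cos h₀ = −tan ϕ tan δ ≤ −1, i.e. tan ϕ tan δ ≥ 1.
The boundary is |tan ϕ| · |tan δ| = 1, so |ϕ| = 90° − |δ| = 90° − 7.2° = 82.8° in the northern hemisphere.

|ϕ| = 82.8°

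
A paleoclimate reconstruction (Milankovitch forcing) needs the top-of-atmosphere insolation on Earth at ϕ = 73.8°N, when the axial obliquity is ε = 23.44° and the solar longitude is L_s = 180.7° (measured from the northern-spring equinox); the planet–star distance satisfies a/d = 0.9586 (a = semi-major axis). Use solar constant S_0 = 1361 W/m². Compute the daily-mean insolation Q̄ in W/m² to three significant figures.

Solar declination: sin δ = sin ε · sin L_s = sin 23.44° × sin 180.7° = -0.00486, so δ = -0.278°.
cos h₀ = −tan(+73.8°) tan(-0.278°) = 0.0167, h₀ = 1.5541 rad.
Bracket: h₀ sin ϕ sin δ + cos ϕ cos δ sin h₀ = 1.5541×0.96029×-0.00486 + 0.27899×0.99999×0.99986 = -0.007253 + 0.278948 = 0.271695.
Inverse-square distance factor (a/d)² = 0.9586² = 0.918914.
Q̄ = (S_0/π) × 0.918914 × [bracket] = (1361/π) × 0.918914 × 0.271695 = 108.2 W/m².

Q̄ ≈ 108 W/m²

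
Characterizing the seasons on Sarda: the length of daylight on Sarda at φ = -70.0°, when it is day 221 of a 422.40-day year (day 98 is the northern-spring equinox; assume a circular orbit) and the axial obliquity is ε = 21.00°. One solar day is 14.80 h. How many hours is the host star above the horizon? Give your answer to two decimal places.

0.00 h

Solar longitude: λ_s = 360° × (221 − 98)/422.40 = 104.830°.
sin δ = sin 21.00° × sin 104.830° = 0.34643, so δ = +20.269°.
cos H₀ = −tan φ · tan δ = 1.0146 ≥ 1, so the host star never rises (polar night) and H₀ = 0.
Daylight = 2H₀/(2π) × 14.80 h = (0.0000/π) × 14.80 = 0.00 h.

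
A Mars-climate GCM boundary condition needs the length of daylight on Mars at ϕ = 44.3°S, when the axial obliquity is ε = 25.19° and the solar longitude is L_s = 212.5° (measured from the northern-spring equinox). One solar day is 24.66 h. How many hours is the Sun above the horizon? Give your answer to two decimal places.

Solar declination: sin δ = sin ε · sin L_s = sin 25.19° × sin 212.5° = -0.22869, so δ = -13.220°.
cos h₀ = −tan ϕ · tan δ = −tan(-44.3°) × tan(-13.220°) = -0.2292, so h₀ = 1.8021 rad = 103.25°.
Daylight = 2h₀/(2π) × 24.66 h = (1.8021/π) × 24.66 = 14.15 h.

14.15 h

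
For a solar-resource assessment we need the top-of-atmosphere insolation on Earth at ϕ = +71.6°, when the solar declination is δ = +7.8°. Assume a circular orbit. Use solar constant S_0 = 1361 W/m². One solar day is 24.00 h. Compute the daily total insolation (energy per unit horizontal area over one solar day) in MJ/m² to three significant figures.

cos h₀ = −tan(+71.6°) tan(+7.800°) = -0.4118, h₀ = 1.9952 rad.
Bracket: h₀ sin ϕ sin δ + cos ϕ cos δ sin h₀ = 1.9952×0.94888×0.13572 + 0.31565×0.99075×0.91128 = 0.256946 + 0.284985 = 0.541931.
Q̄ = (S_0/π) × [bracket] = (1361/π) × 0.541931 = 234.78 W/m².
Daily total = Q̄ × 24.00 h × 3600 s/h = 234.78 × 24.00 × 3600 / 10⁶ = 20.28 MJ/m².

20.3 MJ/m²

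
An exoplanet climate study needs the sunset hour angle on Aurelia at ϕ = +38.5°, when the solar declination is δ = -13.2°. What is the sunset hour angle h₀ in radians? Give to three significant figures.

h₀ = 1.38 rad

cos h₀ = −tan ϕ · tan δ = −tan(+38.5°) × tan(-13.200°) = 0.1866, so h₀ = 1.3831 rad = 79.25°.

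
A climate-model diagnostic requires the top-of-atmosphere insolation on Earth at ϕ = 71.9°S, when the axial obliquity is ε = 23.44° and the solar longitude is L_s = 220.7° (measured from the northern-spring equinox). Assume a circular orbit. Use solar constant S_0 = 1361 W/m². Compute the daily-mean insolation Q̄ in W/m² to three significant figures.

Q̄ ≈ 345 W/m²

Solar declination: sin δ = sin ε · sin L_s = sin 23.44° × sin 220.7° = -0.25940, so δ = -15.034°.
cos h₀ = −tan(-71.9°) tan(-15.034°) = -0.8218, h₀ = 2.5353 rad.
Bracket: h₀ sin ϕ sin δ + cos ϕ cos δ sin h₀ = 2.5353×-0.95052×-0.25940 + 0.31068×0.96577×0.56984 = 0.625116 + 0.170978 = 0.796094.
Q̄ = (S_0/π) × [bracket] = (1361/π) × 0.796094 = 344.9 W/m².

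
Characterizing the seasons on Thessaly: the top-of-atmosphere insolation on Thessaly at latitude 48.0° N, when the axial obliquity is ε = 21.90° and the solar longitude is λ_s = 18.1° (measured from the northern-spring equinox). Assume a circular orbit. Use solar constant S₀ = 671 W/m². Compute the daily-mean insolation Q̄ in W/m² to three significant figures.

Q̄ ≈ 172 W/m²

Solar declination: sin δ = sin ε · sin λ_s = sin 21.90° × sin 18.1° = 0.11588, so δ = +6.654°.
cos H₀ = −tan(+48.0°) tan(+6.654°) = -0.1296, H₀ = 1.7007 rad.
Bracket: H₀ sin φ sin δ + cos φ cos δ sin H₀ = 1.7007×0.74314×0.11588 + 0.66913×0.99326×0.99157 = 0.146456 + 0.659017 = 0.805473.
Q̄ = (S₀/π) × [bracket] = (671/π) × 0.805473 = 172.0 W/m².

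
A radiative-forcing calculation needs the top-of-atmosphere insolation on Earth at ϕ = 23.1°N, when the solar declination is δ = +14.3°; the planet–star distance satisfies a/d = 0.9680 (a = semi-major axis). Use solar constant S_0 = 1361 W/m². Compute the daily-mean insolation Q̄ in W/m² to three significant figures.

cos h₀ = −tan(+23.1°) tan(+14.300°) = -0.1087, h₀ = 1.6797 rad.
Bracket: h₀ sin ϕ sin δ + cos ϕ cos δ sin h₀ = 1.6797×0.39234×0.24700 + 0.91982×0.96902×0.99407 = 0.162776 + 0.886038 = 1.048814.
Inverse-square distance factor (a/d)² = 0.9680² = 0.937024.
Q̄ = (S_0/π) × 0.937024 × [bracket] = (1361/π) × 0.937024 × 1.048814 = 425.8 W/m².

Q̄ ≈ 426 W/m²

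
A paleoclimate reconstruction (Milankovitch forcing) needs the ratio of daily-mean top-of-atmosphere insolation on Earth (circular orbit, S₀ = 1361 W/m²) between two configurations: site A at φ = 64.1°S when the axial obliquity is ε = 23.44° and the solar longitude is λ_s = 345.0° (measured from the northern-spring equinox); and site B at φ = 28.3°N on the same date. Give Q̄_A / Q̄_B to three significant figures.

— Configuration A (φ=-64.1°):
Solar declination: sin δ = sin ε · sin λ_s = sin 23.44° × sin 345.0° = -0.10296, so δ = -5.909°.
cos H₀ = −tan(-64.1°) tan(-5.909°) = -0.2132, H₀ = 1.7856 rad.
Bracket: H₀ sin φ sin δ + cos φ cos δ sin H₀ = 1.7856×-0.89956×-0.10296 + 0.43680×0.99469×0.97702 = 0.165380 + 0.424496 = 0.589876.
Q̄ = (S₀/π) × [bracket] = (1361/π) × 0.589876 = 255.55 W/m².
— Configuration B (φ=+28.3°):
cos H₀ = −tan(+28.3°) tan(-5.909°) = 0.0557, H₀ = 1.5150 rad.
Bracket: H₀ sin φ sin δ + cos φ cos δ sin H₀ = 1.5150×0.47409×-0.10296 + 0.88048×0.99469×0.99845 = -0.073951 + 0.874447 = 0.800496.
Q̄ = (S₀/π) × [bracket] = (1361/π) × 0.800496 = 346.79 W/m².
Ratio Q̄_A / Q̄_B = 255.55 / 346.79 = 0.7369.

Q̄_A / Q̄_B ≈ 0.737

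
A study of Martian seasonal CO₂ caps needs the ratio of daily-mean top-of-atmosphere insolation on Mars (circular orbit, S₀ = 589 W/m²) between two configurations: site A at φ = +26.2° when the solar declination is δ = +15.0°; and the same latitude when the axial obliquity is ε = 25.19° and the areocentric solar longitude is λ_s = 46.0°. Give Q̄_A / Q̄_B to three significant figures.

Q̄_A / Q̄_B ≈ 0.978

— Configuration A (φ=+26.2°):
cos H₀ = −tan(+26.2°) tan(+15.000°) = -0.1318, H₀ = 1.7030 rad.
Bracket: H₀ sin φ sin δ + cos φ cos δ sin H₀ = 1.7030×0.44151×0.25882 + 0.89726×0.96593×0.99127 = 0.194605 + 0.859124 = 1.053729.
Q̄ = (S₀/π) × [bracket] = (589/π) × 1.053729 = 197.56 W/m².
— Configuration B (φ=+26.2°):
sin δ = sin 25.19° × sin 46.0° = 0.30617, so δ = +17.828°.
cos H₀ = −tan(+26.2°) tan(+17.828°) = -0.1583, H₀ = 1.7297 rad.
Bracket: H₀ sin φ sin δ + cos φ cos δ sin H₀ = 1.7297×0.44151×0.30617 + 0.89726×0.95198×0.98740 = 0.233816 + 0.843411 = 1.077227.
Q̄ = (S₀/π) × [bracket] = (589/π) × 1.077227 = 201.96 W/m².
Ratio Q̄_A / Q̄_B = 197.56 / 201.96 = 0.9782.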